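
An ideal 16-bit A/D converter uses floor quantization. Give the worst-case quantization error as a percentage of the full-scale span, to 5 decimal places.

Truncating → worst-case error = 1 LSB = V_FS/2^16, so 100/65536 = 0.00152588 % of full scale.

0.00153 %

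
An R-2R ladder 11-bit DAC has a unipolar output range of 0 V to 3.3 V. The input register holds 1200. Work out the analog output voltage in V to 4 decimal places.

LSB = 3.3 V / 2^11 = 1.611 mV.
V_out = 0 + 1200 × 0.00161133 V = 1.93359 V.

1.9336 V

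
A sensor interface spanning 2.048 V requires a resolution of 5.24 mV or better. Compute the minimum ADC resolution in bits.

9 bits

Number of steps required ≥ 2.048 V / 5.24 mV = 390.84.
Need 2^N ≥ 390.84; 2^8 = 256, 2^9 = 512.
Minimum N = 9.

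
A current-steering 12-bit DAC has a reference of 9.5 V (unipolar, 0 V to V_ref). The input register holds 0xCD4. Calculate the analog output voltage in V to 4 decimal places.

LSB = 9.5 V / 2^12 = 2.319 mV.
Code 0xCD4 = 3284 decimal.
V_out = 0 + 3284 × 0.00231934 V = 7.6167 V.

7.6167 V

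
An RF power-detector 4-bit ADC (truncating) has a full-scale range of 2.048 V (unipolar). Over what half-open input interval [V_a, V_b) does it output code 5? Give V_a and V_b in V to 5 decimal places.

[0.64000 V, 0.76800 V)

LSB = 2.048/2^4 = 128.000 mV.
V_a = V_low + 5·LSB = 0.64 V; V_b = V_low + 6·LSB = 0.768 V.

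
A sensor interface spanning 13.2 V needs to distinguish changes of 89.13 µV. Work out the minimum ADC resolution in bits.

Number of steps required ≥ 13.2 V / 89.13 µV = 148098.28.
Need 2^N ≥ 148098.28; 2^17 = 131072, 2^18 = 262144.
Minimum N = 18.

18 bits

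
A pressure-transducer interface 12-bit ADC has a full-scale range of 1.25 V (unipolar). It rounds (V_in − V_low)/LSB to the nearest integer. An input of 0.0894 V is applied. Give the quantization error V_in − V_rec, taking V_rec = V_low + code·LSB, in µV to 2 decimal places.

-16.50 µV

LSB = 1.25/2^12 = 305.18 µV.
(0.0894 − 0)/0.000305176 = 292.9459; round gives code 293.
Reconstructed: 0.089416504 V.
Difference: -1.65039e-05 V → -16.50 µV.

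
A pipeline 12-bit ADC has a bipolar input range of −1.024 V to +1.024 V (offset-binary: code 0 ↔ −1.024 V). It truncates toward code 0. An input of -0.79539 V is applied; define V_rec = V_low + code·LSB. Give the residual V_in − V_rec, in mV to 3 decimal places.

0.110 mV

Step size: 2.048 V ÷ 2^12 = 0.500 mV.
Scaled input = 457.2200 LSBs, so code = 457.
V_rec = (−1.024) + 457·0.0005 = -0.7955 V.
Difference: 0.00011 V → 0.110 mV.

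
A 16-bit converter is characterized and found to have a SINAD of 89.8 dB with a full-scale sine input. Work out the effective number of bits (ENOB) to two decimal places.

14.62 bits

ENOB = (SINAD − 1.76) / 6.02 = (89.8 − 1.76)/6.02 = 14.625.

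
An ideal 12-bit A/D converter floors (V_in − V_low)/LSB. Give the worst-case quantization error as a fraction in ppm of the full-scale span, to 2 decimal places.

Truncating → worst-case error = 1 LSB = V_FS/2^12, so 1e+06/4096 = 244.141 ppm of full scale.

244.14 ppm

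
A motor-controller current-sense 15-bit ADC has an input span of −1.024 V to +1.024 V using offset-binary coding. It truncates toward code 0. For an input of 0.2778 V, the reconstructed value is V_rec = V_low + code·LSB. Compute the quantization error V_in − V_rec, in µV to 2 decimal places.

50.00 µV

LSB = 2.048/2^15 = 62.50 µV.
(V_in − V_low)/LSB = (0.2778 − (−1.024))/6.25e-05 = 20828.8000 → code 20828 (floor).
V_rec = (−1.024) + 20828·6.25e-05 = 0.27775 V.
V_in − V_rec = 5e-05 V = 50.00 µV.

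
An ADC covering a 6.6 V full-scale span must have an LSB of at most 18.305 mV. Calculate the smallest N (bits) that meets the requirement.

Number of steps required ≥ 6.6 V / 18.305 mV = 360.56.
Need 2^N ≥ 360.56; 2^8 = 256, 2^9 = 512.
Minimum N = 9.

9 bits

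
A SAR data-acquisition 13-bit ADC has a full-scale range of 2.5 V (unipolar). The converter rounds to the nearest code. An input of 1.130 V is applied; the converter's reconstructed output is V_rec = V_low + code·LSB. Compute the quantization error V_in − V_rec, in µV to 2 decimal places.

One LSB is 2.5 V / 8192 = 305.18 µV.
(V_in − V_low)/LSB = (1.130 − 0)/0.000305176 = 3702.7840 → code 3703 (round).
V_rec = 0 + 3703·0.000305176 = 1.1300659 V.
Difference: -6.5918e-05 V → -65.92 µV.

-65.92 µV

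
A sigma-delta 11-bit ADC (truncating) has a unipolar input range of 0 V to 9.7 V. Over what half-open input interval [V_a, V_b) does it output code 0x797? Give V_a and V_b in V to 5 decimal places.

LSB = 9.7/2^11 = 4.736 mV.
Code 0x797 = 1943 decimal.
V_a = V_low + 1943·LSB = 9.20269 V; V_b = V_low + 1944·LSB = 9.20742 V.

[9.20269 V, 9.20742 V)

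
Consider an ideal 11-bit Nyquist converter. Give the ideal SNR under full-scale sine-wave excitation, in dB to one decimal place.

SNR ≈ 6.02·N + 1.76 dB = 6.02·11 + 1.76 = 67.98 dB.

68.0 dB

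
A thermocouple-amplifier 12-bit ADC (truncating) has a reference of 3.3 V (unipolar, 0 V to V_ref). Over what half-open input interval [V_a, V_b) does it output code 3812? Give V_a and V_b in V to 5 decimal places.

[3.07119 V, 3.07200 V)

LSB = 3.3/2^12 = 0.806 mV.
V_a = V_low + 3812·LSB = 3.07119 V; V_b = V_low + 3813·LSB = 3.072 V.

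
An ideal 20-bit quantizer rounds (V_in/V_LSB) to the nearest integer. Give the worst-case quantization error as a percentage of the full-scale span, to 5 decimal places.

0.00005 %

Rounding → worst-case error = ½ LSB = V_FS/2^21, so 100/2097152 = 4.76837e-05 % of full scale.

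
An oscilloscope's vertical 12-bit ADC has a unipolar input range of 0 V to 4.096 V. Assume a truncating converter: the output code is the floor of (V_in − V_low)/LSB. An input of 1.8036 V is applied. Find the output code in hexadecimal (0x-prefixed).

With 4096 levels over 4.096 V, one step is 1.000 mV.
(1.8036 − 0) / 0.001 = 1803.600 LSBs.
So the output code is 1803.
In hexadecimal (0x-prefixed): 0x70B.

code 0x70B (decimal 1803)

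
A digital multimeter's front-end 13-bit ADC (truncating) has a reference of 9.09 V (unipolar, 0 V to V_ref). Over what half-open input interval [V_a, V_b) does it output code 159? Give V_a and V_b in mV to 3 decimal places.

[176.429 mV, 177.539 mV)

LSB = 9.09/2^13 = 1.110 mV.
V_a = V_low + 159·LSB = 0.176429 V; V_b = V_low + 160·LSB = 0.177539 V.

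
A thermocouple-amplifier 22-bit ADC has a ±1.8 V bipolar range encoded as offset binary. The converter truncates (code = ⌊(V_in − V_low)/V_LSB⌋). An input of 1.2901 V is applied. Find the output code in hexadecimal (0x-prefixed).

code 0x36EF63 (decimal 3600227)

LSB = 3.6 V / 4194304 = 0.86 µV.
Input sits at 3600227.442 steps above V_low.
So the output code is 3600227.
In hexadecimal (0x-prefixed): 0x36EF63.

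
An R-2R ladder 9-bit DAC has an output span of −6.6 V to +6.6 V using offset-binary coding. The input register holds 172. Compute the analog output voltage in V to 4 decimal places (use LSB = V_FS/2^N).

-2.1656 V

LSB = 13.2 V / 2^9 = 25.781 mV.
V_out = (−6.6) + 172 × 0.0257812 V = -2.16562 V.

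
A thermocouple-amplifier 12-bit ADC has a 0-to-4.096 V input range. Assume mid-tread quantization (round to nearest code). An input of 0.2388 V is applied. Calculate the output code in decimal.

code 239

With 4096 levels over 4.096 V, one step is 1.000 mV.
(V_in − V_low)/LSB = (0.2388 − 0) / 0.001 = 238.800.
round(238.800) = 239.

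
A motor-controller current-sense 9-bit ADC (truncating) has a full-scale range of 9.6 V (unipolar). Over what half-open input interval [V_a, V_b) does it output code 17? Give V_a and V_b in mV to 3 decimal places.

LSB = 9.6/2^9 = 18.750 mV.
V_a = V_low + 17·LSB = 0.31875 V; V_b = V_low + 18·LSB = 0.3375 V.

[318.750 mV, 337.500 mV)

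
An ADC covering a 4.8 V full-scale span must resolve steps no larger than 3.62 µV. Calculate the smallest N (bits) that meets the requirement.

21 bits

Number of steps required ≥ 4.8 V / 3.62 µV = 1325966.85.
Need 2^N ≥ 1325966.85; 2^20 = 1048576, 2^21 = 2097152.
Minimum N = 21.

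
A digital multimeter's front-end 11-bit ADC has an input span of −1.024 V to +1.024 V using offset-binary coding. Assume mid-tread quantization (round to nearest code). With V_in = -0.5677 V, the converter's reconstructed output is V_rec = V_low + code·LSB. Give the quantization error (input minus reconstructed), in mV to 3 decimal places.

0.300 mV

LSB = 2.048/2^11 = 1.000 mV.
Scaled input = 456.3000 LSBs, so code = 456.
Reconstructed: -0.568 V.
V_in − V_rec = 0.0003 V = 0.300 mV.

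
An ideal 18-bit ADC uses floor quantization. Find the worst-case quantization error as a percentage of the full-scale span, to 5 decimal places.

Truncating → worst-case error = 1 LSB = V_FS/2^18, so 100/262144 = 0.00038147 % of full scale.

0.00038 %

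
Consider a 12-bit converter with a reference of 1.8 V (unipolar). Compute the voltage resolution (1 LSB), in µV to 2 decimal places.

Full-scale span = 1.8 V.
LSB = 1.8 / 2^12 = 1.8 / 4096 = 0.000439453 V = 439.45 µV.

439.45 µV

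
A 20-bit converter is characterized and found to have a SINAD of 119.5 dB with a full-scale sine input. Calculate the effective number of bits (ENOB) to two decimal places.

ENOB = (SINAD − 1.76) / 6.02 = (119.5 − 1.76)/6.02 = 19.558.

19.56 bits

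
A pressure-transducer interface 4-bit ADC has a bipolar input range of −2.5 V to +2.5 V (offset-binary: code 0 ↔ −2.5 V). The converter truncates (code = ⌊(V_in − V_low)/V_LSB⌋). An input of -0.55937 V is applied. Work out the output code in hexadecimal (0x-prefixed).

code 0x6 (decimal 6)

With 16 levels over 5 V, one step is 312.500 mV.
(-0.55937 − (−2.5)) / 0.3125 = 6.210 LSBs.
⌊·⌋(6.210) = 6.
In hexadecimal (0x-prefixed): 0x6.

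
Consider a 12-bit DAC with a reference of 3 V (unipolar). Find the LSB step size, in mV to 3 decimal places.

Full-scale span = 3 V.
LSB = 3 / 2^12 = 3 / 4096 = 0.000732422 V = 0.732 mV.

0.732 mV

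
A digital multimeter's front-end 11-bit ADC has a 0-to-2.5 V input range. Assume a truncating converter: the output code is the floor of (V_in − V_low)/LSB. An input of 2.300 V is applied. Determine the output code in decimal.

code 1884

With 2048 levels over 2.5 V, one step is 1.221 mV.
(V_in − V_low)/LSB = (2.300 − 0) / 0.0012207 = 1884.160.
Floor → code 1884.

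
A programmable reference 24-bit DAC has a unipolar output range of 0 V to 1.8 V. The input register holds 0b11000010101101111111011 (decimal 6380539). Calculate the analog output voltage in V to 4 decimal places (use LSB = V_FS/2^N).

LSB = 1.8 V / 2^24 = 0.11 µV.
Code 0b11000010101101111111011 = 6380539 decimal.
V_out = 0 + 6380539 × 1.07288e-07 V = 0.684558 V.

0.6846 V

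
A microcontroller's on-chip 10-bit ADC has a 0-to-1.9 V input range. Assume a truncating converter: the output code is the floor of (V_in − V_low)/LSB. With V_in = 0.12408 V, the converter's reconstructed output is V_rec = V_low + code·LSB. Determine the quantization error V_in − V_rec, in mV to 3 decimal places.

One LSB is 1.9 V / 1024 = 1.855 mV.
(0.12408 − 0)/0.00185547 = 66.8726; ⌊·⌋ gives code 66.
V_rec = 0 + 66·0.00185547 = 0.12246094 V.
Error = 0.12408 − 0.12246094 = 0.00161906 V = 1.619 mV.

1.619 mV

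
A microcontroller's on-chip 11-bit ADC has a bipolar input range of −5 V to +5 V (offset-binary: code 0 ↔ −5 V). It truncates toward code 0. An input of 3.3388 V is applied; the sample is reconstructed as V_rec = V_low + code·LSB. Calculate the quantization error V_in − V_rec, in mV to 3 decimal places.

LSB = 10/2^11 = 4.883 mV.
(3.3388 − (−5))/0.00488281 = 1707.7862; ⌊·⌋ gives code 1707.
V_rec = (−5) + 1707·0.00488281 = 3.3349609 V.
Difference: 0.00383906 V → 3.839 mV.

3.839 mV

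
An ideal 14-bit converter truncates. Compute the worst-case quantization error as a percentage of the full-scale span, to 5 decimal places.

0.00610 %

Truncating → worst-case error = 1 LSB = V_FS/2^14, so 100/16384 = 0.00610352 % of full scale.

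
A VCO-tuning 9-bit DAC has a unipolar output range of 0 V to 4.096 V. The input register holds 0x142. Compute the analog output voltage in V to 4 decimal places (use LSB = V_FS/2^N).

2.5760 V

LSB = 4.096 V / 2^9 = 8.000 mV.
Code 0x142 = 322 decimal.
V_out = 0 + 322 × 0.008 V = 2.576 V.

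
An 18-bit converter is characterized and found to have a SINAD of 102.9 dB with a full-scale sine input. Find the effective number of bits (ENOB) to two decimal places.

16.80 bits

ENOB = (SINAD − 1.76) / 6.02 = (102.9 − 1.76)/6.02 = 16.801.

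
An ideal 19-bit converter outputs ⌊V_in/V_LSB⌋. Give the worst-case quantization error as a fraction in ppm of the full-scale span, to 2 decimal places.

1.91 ppm

Truncating → worst-case error = 1 LSB = V_FS/2^19, so 1e+06/524288 = 1.90735 ppm of full scale.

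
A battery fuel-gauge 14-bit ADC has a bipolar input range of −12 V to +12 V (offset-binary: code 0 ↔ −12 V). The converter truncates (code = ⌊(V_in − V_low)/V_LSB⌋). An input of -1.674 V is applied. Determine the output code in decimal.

code 7049

Full-scale span = 24 V; LSB = 24/2^14 = 1.465 mV.
(-1.674 − (−12)) / 0.00146484 = 7049.216 LSBs.
Floor → code 7049.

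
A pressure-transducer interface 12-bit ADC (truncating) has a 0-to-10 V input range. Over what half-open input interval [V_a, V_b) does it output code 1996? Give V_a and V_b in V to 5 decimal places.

[4.87305 V, 4.87549 V)

LSB = 10/2^12 = 2.441 mV.
V_a = V_low + 1996·LSB = 4.87305 V; V_b = V_low + 1997·LSB = 4.87549 V.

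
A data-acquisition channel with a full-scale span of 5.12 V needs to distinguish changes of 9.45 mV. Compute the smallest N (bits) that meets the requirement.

10 bits

Number of steps required ≥ 5.12 V / 9.45 mV = 541.80.
Need 2^N ≥ 541.80; 2^9 = 512, 2^10 = 1024.
Minimum N = 10.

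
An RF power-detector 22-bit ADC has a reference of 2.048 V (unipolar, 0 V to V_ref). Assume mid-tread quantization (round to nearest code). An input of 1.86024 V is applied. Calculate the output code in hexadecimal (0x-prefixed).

code 0x3A21EC (decimal 3809772)

Full-scale span = 2.048 V; LSB = 2.048/2^22 = 0.49 µV.
Input sits at 3809771.520 steps above V_low.
round(3809771.520) = 3809772.
In hexadecimal (0x-prefixed): 0x3A21EC.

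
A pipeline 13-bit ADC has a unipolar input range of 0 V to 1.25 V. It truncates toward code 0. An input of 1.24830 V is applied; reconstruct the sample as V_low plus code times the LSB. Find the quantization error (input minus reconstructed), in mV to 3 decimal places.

One LSB is 1.25 V / 8192 = 152.59 µV.
(V_in − V_low)/LSB = (1.24830 − 0)/0.000152588 = 8180.8589 → code 8180 (floor).
V_rec = 0 + 8180·0.000152588 = 1.2481689 V.
Difference: 0.000131055 V → 0.131 mV.

0.131 mV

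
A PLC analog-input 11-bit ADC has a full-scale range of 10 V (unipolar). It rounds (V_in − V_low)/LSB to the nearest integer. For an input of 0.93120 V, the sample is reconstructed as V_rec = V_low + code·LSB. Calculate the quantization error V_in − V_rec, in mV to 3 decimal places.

-1.417 mV

One LSB is 10 V / 2048 = 4.883 mV.
(V_in − V_low)/LSB = (0.93120 − 0)/0.00488281 = 190.7098 → code 191 (round).
Reconstructed: 0.93261719 V.
Error = 0.93120 − 0.93261719 = -0.00141719 V = -1.417 mV.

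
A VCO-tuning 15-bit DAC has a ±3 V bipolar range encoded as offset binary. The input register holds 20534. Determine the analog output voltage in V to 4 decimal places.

0.7599 V

LSB = 6 V / 2^15 = 183.11 µV.
V_out = (−3) + 20534 × 0.000183105 V = 0.759888 V.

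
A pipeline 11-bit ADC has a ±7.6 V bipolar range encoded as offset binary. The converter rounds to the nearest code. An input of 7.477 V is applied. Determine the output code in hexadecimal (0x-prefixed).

code 0x7EF (decimal 2031)

Full-scale span = 15.2 V; LSB = 15.2/2^11 = 7.422 mV.
(V_in − V_low)/LSB = (7.477 − (−7.6)) / 0.00742187 = 2031.427.
round(2031.427) = 2031.
In hexadecimal (0x-prefixed): 0x7EF.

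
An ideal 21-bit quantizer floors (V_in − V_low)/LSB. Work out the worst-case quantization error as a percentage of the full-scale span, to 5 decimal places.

0.00005 %

Truncating → worst-case error = 1 LSB = V_FS/2^21, so 100/2097152 = 4.76837e-05 % of full scale.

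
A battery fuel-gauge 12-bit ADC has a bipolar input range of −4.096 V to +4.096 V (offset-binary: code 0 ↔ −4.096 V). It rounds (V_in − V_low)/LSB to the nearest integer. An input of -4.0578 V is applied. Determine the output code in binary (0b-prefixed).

LSB = 8.192 V / 4096 = 2.000 mV.
(-4.0578 − (−4.096)) / 0.002 = 19.100 LSBs.
So the output code is 19.
In binary (0b-prefixed): 0b10011.

code 0b10011 (decimal 19)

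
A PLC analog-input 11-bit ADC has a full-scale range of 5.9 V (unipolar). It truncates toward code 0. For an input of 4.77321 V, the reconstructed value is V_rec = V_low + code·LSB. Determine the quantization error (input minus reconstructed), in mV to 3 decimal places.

2.507 mV

LSB = 5.9/2^11 = 2.881 mV.
(V_in − V_low)/LSB = (4.77321 − 0)/0.00288086 = 1656.8702 → code 1656 (floor).
Reconstructed: 4.7707031 V.
Error = 4.77321 − 4.7707031 = 0.00250687 V = 2.507 mV.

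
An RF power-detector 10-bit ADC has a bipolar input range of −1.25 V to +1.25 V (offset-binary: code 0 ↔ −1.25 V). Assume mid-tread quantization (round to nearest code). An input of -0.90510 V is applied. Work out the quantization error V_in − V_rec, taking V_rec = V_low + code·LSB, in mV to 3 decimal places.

0.662 mV

LSB = 2.5/2^10 = 2.441 mV.
(V_in − V_low)/LSB = (-0.90510 − (−1.25))/0.00244141 = 141.2710 → code 141 (round).
V_rec = (−1.25) + 141·0.00244141 = -0.90576172 V.
Difference: 0.000661719 V → 0.662 mV.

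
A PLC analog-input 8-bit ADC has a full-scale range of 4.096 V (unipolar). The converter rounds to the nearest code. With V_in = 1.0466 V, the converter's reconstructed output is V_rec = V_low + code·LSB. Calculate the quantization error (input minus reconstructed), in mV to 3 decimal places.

6.600 mV

LSB = 4.096/2^8 = 16.000 mV.
Scaled input = 65.4125 LSBs, so code = 65.
V_rec = 0 + 65·0.016 = 1.04 V.
Difference: 0.0066 V → 6.600 mV.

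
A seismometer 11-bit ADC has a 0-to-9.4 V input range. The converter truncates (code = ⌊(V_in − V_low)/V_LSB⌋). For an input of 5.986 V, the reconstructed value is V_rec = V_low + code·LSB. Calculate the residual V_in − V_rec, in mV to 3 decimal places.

0.844 mV

LSB = 9.4/2^11 = 4.590 mV.
(5.986 − 0)/0.00458984 = 1304.1838; ⌊·⌋ gives code 1304.
Code 1304 maps back to 0 + 1304×0.00458984 V = 5.9851563 V.
Difference: 0.00084375 V → 0.844 mV.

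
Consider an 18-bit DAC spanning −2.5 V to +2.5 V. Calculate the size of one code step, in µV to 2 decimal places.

Full-scale span = 5 V.
LSB = 5 / 2^18 = 5 / 262144 = 1.90735e-05 V = 19.07 µV.

19.07 µV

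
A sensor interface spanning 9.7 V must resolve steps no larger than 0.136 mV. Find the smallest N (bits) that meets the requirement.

Number of steps required ≥ 9.7 V / 0.136 mV = 71323.53.
Need 2^N ≥ 71323.53; 2^16 = 65536, 2^17 = 131072.
Minimum N = 17.

17 bits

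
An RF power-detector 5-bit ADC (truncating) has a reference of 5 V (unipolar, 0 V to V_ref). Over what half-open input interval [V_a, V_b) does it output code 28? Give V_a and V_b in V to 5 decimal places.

[4.37500 V, 4.53125 V)

LSB = 5/2^5 = 156.250 mV.
V_a = V_low + 28·LSB = 4.375 V; V_b = V_low + 29·LSB = 4.53125 V.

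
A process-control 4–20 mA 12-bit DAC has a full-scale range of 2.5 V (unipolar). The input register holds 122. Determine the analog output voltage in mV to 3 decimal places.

LSB = 2.5 V / 2^12 = 0.610 mV.
V_out = 0 + 122 × 0.000610352 V = 0.0744629 V.
= 74.463 mV.

74.463 mV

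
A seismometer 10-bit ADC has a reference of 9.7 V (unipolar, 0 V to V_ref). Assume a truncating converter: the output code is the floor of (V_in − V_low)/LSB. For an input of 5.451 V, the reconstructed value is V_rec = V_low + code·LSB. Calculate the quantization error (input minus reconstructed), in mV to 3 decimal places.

Step size: 9.7 V ÷ 2^10 = 9.473 mV.
(V_in − V_low)/LSB = (5.451 − 0)/0.00947266 = 575.4458 → code 575 (floor).
Reconstructed: 5.4467773 V.
Difference: 0.00422266 V → 4.223 mV.

4.223 mV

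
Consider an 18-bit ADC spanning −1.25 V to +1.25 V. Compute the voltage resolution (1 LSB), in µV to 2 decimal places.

9.54 µV

Full-scale span = 2.5 V.
LSB = 2.5 / 2^18 = 2.5 / 262144 = 9.53674e-06 V = 9.54 µV.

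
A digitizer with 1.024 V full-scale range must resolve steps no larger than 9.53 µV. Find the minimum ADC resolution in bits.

17 bits

Number of steps required ≥ 1.024 V / 9.53 µV = 107450.16.
Need 2^N ≥ 107450.16; 2^16 = 65536, 2^17 = 131072.
Minimum N = 17.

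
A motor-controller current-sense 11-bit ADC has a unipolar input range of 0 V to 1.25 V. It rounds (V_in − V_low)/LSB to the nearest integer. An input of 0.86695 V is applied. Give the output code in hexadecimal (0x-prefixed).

LSB = 1.25 V / 2048 = 0.610 mV.
Input sits at 1420.411 steps above V_low.
round(1420.411) = 1420.
In hexadecimal (0x-prefixed): 0x58C.

code 0x58C (decimal 1420)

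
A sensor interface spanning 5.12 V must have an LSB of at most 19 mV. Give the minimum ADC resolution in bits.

9 bits

Number of steps required ≥ 5.12 V / 19 mV = 269.47.
Need 2^N ≥ 269.47; 2^8 = 256, 2^9 = 512.
Minimum N = 9.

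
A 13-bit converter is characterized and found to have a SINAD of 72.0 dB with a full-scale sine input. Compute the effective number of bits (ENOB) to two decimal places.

ENOB = (SINAD − 1.76) / 6.02 = (72.0 − 1.76)/6.02 = 11.668.

11.67 bits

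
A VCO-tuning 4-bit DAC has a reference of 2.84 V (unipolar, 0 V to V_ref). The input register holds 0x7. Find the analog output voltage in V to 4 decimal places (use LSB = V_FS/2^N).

1.2425 V

LSB = 2.84 V / 2^4 = 177.500 mV.
Code 0x7 = 7 decimal.
V_out = 0 + 7 × 0.1775 V = 1.2425 V.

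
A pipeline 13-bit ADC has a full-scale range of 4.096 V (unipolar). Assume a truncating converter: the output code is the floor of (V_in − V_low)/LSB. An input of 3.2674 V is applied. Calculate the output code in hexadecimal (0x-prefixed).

With 8192 levels over 4.096 V, one step is 0.500 mV.
Input sits at 6534.800 steps above V_low.
So the output code is 6534.
In hexadecimal (0x-prefixed): 0x1986.

code 0x1986 (decimal 6534)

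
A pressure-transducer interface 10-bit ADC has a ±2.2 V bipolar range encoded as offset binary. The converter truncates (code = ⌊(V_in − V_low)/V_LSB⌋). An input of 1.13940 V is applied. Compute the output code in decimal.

code 777

Full-scale span = 4.4 V; LSB = 4.4/2^10 = 4.297 mV.
(V_in − V_low)/LSB = (1.13940 − (−2.2)) / 0.00429688 = 777.169.
⌊·⌋(777.169) = 777.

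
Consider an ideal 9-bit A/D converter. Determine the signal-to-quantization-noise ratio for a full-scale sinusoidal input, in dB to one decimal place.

55.9 dB

SNR ≈ 6.02·N + 1.76 dB = 6.02·9 + 1.76 = 55.94 dB.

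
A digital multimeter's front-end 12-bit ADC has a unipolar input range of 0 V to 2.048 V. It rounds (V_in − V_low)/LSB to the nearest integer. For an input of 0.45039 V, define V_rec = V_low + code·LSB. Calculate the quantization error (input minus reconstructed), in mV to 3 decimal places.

LSB = 2.048/2^12 = 0.500 mV.
(V_in − V_low)/LSB = (0.45039 − 0)/0.0005 = 900.7800 → code 901 (round).
Code 901 maps back to 0 + 901×0.0005 V = 0.4505 V.
V_in − V_rec = -0.00011 V = -0.110 mV.

-0.110 mV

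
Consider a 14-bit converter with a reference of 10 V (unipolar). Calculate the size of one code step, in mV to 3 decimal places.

Full-scale span = 10 V.
LSB = 10 / 2^14 = 10 / 16384 = 0.000610352 V = 0.610 mV.

0.610 mV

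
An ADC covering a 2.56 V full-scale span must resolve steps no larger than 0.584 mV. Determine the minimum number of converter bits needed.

13 bits

Number of steps required ≥ 2.56 V / 0.584 mV = 4383.56.
Need 2^N ≥ 4383.56; 2^12 = 4096, 2^13 = 8192.
Minimum N = 13.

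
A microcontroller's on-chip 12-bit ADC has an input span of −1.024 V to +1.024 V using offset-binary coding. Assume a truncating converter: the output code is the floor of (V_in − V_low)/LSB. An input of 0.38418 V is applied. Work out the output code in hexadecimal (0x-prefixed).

code 0xB00 (decimal 2816)

With 4096 levels over 2.048 V, one step is 0.500 mV.
(V_in − V_low)/LSB = (0.38418 − (−1.024)) / 0.0005 = 2816.360.
⌊·⌋(2816.360) = 2816.
In hexadecimal (0x-prefixed): 0xB00.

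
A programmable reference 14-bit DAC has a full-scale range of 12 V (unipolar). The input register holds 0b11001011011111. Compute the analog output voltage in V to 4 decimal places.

LSB = 12 V / 2^14 = 0.732 mV.
Code 0b11001011011111 = 13023 decimal.
V_out = 0 + 13023 × 0.000732422 V = 9.53833 V.

9.5383 V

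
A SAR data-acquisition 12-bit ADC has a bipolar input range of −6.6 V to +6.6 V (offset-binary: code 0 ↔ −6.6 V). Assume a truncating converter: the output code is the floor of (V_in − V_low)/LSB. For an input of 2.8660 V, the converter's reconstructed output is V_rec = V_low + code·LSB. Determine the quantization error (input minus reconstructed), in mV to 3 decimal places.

1.059 mV

One LSB is 13.2 V / 4096 = 3.223 mV.
(V_in − V_low)/LSB = (2.8660 − (−6.6))/0.00322266 = 2937.3285 → code 2937 (floor).
V_rec = (−6.6) + 2937·0.00322266 = 2.8649414 V.
Difference: 0.00105859 V → 1.059 mV.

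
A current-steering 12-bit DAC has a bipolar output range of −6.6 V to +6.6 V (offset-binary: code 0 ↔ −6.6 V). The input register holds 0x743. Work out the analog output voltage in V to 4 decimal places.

LSB = 13.2 V / 2^12 = 3.223 mV.
Code 0x743 = 1859 decimal.
V_out = (−6.6) + 1859 × 0.00322266 V = -0.609082 V.

-0.6091 V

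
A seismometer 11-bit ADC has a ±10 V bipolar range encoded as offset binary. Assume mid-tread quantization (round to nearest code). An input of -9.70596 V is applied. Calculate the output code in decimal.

code 30

LSB = 20 V / 2048 = 9.766 mV.
Input sits at 30.110 steps above V_low.
Round → code 30.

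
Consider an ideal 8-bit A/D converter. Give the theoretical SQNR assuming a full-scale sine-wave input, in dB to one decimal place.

SNR ≈ 6.02·N + 1.76 dB = 6.02·8 + 1.76 = 49.92 dB.

49.9 dB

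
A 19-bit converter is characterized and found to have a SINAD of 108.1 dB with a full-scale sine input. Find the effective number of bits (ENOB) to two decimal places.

17.66 bits

ENOB = (SINAD − 1.76) / 6.02 = (108.1 − 1.76)/6.02 = 17.664.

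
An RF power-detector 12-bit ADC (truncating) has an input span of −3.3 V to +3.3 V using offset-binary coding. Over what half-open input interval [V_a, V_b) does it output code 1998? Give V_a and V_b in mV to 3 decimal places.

LSB = 6.6/2^12 = 1.611 mV.
V_a = V_low + 1998·LSB = -0.0805664 V; V_b = V_low + 1999·LSB = -0.0789551 V.

[-80.566 mV, -78.955 mV)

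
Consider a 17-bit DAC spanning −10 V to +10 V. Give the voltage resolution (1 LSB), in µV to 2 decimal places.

Full-scale span = 20 V.
LSB = 20 / 2^17 = 20 / 131072 = 0.000152588 V = 152.59 µV.

152.59 µV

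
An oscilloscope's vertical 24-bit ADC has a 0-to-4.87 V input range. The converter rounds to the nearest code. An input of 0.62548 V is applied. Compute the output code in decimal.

With 16777216 levels over 4.87 V, one step is 0.29 µV.
Input sits at 2154787.077 steps above V_low.
Round → code 2154787.

code 2154787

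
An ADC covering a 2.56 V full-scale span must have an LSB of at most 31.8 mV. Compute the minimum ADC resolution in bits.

Number of steps required ≥ 2.56 V / 31.8 mV = 80.50.
Need 2^N ≥ 80.50; 2^6 = 64, 2^7 = 128.
Minimum N = 7.

7 bits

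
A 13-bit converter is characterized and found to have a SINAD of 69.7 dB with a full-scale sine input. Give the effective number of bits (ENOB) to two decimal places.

ENOB = (SINAD − 1.76) / 6.02 = (69.7 − 1.76)/6.02 = 11.286.

11.29 bits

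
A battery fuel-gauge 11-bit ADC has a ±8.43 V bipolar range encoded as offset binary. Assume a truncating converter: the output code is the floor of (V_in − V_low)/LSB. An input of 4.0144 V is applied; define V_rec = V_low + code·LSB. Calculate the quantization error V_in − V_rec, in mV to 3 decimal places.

LSB = 16.86/2^11 = 8.232 mV.
(V_in − V_low)/LSB = (4.0144 − (−8.43))/0.00823242 = 1511.6329 → code 1511 (floor).
Code 1511 maps back to (−8.43) + 1511×0.00823242 V = 4.0091895 V.
V_in − V_rec = 0.00521055 V = 5.211 mV.

5.211 mV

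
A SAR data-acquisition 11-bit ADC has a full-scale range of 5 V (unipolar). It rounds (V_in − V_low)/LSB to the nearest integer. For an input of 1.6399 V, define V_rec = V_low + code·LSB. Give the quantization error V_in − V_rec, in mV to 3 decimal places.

-0.725 mV

Step size: 5 V ÷ 2^11 = 2.441 mV.
Scaled input = 671.7030 LSBs, so code = 672.
Code 672 maps back to 0 + 672×0.00244141 V = 1.640625 V.
V_in − V_rec = -0.000725 V = -0.725 mV.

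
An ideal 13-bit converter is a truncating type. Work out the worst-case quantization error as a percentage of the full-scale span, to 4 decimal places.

0.0122 %

Truncating → worst-case error = 1 LSB = V_FS/2^13, so 100/8192 = 0.012207 % of full scale.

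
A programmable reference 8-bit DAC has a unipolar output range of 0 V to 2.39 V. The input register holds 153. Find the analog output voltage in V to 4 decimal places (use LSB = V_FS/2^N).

1.4284 V

LSB = 2.39 V / 2^8 = 9.336 mV.
V_out = 0 + 153 × 0.00933594 V = 1.4284 V.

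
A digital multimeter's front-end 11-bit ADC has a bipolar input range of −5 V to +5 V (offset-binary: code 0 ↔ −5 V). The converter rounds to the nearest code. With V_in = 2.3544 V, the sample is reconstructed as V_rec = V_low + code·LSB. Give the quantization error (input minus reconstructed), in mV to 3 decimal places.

One LSB is 10 V / 2048 = 4.883 mV.
(V_in − V_low)/LSB = (2.3544 − (−5))/0.00488281 = 1506.1811 → code 1506 (round).
V_rec = (−5) + 1506·0.00488281 = 2.3535156 V.
V_in − V_rec = 0.000884375 V = 0.884 mV.

0.884 mV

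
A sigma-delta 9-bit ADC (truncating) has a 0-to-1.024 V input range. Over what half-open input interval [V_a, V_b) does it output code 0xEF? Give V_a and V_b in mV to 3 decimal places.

[478.000 mV, 480.000 mV)

LSB = 1.024/2^9 = 2.000 mV.
Code 0xEF = 239 decimal.
V_a = V_low + 239·LSB = 0.478 V; V_b = V_low + 240·LSB = 0.48 V.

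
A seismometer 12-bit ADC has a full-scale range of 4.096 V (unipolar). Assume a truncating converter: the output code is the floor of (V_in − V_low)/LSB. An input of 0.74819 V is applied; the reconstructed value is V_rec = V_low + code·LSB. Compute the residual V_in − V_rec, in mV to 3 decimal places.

LSB = 4.096/2^12 = 1.000 mV.
(V_in − V_low)/LSB = (0.74819 − 0)/0.001 = 748.1900 → code 748 (floor).
Reconstructed: 0.748 V.
Difference: 0.00019 V → 0.190 mV.

0.190 mV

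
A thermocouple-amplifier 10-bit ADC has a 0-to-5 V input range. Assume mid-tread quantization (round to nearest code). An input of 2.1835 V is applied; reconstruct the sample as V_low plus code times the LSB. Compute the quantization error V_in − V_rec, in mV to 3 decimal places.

Step size: 5 V ÷ 2^10 = 4.883 mV.
(V_in − V_low)/LSB = (2.1835 − 0)/0.00488281 = 447.1808 → code 447 (round).
Code 447 maps back to 0 + 447×0.00488281 V = 2.1826172 V.
Error = 2.1835 − 2.1826172 = 0.000882813 V = 0.883 mV.

0.883 mV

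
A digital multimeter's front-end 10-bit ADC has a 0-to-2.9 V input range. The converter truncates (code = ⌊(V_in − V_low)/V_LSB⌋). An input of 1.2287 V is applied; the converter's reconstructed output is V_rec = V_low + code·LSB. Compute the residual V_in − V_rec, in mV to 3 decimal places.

LSB = 2.9/2^10 = 2.832 mV.
(1.2287 − 0)/0.00283203 = 433.8582; ⌊·⌋ gives code 433.
Code 433 maps back to 0 + 433×0.00283203 V = 1.2262695 V.
Error = 1.2287 − 1.2262695 = 0.00243047 V = 2.430 mV.

2.430 mV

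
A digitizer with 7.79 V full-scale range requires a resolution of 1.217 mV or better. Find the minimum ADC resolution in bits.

Number of steps required ≥ 7.79 V / 1.217 mV = 6400.99.
Need 2^N ≥ 6400.99; 2^12 = 4096, 2^13 = 8192.
Minimum N = 13.

13 bits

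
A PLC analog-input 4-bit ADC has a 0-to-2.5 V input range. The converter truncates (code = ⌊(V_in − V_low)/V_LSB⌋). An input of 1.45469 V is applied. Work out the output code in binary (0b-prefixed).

Full-scale span = 2.5 V; LSB = 2.5/2^4 = 156.250 mV.
Input sits at 9.310 steps above V_low.
⌊·⌋(9.310) = 9.
In binary (0b-prefixed): 0b1001.

code 0b1001 (decimal 9)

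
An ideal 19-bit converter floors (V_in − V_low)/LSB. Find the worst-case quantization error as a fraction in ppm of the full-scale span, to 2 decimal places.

Truncating → worst-case error = 1 LSB = V_FS/2^19, so 1e+06/524288 = 1.90735 ppm of full scale.

1.91 ppm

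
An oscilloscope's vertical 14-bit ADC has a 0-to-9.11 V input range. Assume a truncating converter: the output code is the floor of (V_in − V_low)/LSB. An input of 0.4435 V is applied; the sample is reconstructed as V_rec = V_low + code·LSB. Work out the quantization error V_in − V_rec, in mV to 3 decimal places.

Step size: 9.11 V ÷ 2^14 = 0.556 mV.
Scaled input = 797.6184 LSBs, so code = 797.
V_rec = 0 + 797·0.00055603 = 0.44315613 V.
Error = 0.4435 − 0.44315613 = 0.000343872 V = 0.344 mV.

0.344 mV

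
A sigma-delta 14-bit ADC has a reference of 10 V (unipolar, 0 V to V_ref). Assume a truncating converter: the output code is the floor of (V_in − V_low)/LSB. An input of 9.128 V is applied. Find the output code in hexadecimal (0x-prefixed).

Full-scale span = 10 V; LSB = 10/2^14 = 0.610 mV.
(9.128 − 0) / 0.000610352 = 14955.315 LSBs.
Floor → code 14955.
In hexadecimal (0x-prefixed): 0x3A6B.

code 0x3A6B (decimal 14955)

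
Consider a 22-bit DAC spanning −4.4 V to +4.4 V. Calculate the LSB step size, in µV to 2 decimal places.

Full-scale span = 8.8 V.
LSB = 8.8 / 2^22 = 8.8 / 4194304 = 2.09808e-06 V = 2.10 µV.

2.10 µV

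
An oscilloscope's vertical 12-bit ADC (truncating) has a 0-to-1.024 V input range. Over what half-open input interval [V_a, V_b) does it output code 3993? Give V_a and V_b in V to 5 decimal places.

LSB = 1.024/2^12 = 250.00 µV.
V_a = V_low + 3993·LSB = 0.99825 V; V_b = V_low + 3994·LSB = 0.9985 V.

[0.99825 V, 0.99850 V)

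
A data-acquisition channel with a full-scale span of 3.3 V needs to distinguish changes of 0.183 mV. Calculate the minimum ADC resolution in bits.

Number of steps required ≥ 3.3 V / 0.183 mV = 18032.79.
Need 2^N ≥ 18032.79; 2^14 = 16384, 2^15 = 32768.
Minimum N = 15.

15 bits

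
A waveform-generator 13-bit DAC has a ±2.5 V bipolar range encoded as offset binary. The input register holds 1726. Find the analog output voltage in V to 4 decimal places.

-1.4465 V

LSB = 5 V / 2^13 = 0.610 mV.
V_out = (−2.5) + 1726 × 0.000610352 V = -1.44653 V.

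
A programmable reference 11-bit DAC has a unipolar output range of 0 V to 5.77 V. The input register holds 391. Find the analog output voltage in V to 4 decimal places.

LSB = 5.77 V / 2^11 = 2.817 mV.
V_out = 0 + 391 × 0.00281738 V = 1.1016 V.

1.1016 V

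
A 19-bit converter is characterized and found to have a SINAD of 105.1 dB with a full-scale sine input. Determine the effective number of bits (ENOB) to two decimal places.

ENOB = (SINAD − 1.76) / 6.02 = (105.1 − 1.76)/6.02 = 17.166.

17.17 bits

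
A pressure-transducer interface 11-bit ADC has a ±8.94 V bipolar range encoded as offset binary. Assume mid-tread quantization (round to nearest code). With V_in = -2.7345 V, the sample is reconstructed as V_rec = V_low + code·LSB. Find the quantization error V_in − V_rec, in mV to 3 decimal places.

LSB = 17.88/2^11 = 8.730 mV.
(-2.7345 − (−8.94))/0.00873047 = 710.7866; round gives code 711.
Reconstructed: -2.7326367 V.
Difference: -0.00186328 V → -1.863 mV.

-1.863 mV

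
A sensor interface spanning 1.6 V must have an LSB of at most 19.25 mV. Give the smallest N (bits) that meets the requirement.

Number of steps required ≥ 1.6 V / 19.25 mV = 83.12.
Need 2^N ≥ 83.12; 2^6 = 64, 2^7 = 128.
Minimum N = 7.

7 bits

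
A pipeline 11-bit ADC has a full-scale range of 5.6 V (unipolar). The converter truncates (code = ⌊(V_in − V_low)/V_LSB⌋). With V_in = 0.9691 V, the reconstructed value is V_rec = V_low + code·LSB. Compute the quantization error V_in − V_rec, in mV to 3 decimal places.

1.131 mV

One LSB is 5.6 V / 2048 = 2.734 mV.
Scaled input = 354.4137 LSBs, so code = 354.
Reconstructed: 0.96796875 V.
Error = 0.9691 − 0.96796875 = 0.00113125 V = 1.131 mV.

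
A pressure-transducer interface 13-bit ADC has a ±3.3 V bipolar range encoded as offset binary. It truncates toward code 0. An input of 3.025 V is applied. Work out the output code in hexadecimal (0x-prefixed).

code 0x1EAA (decimal 7850)

Full-scale span = 6.6 V; LSB = 6.6/2^13 = 0.806 mV.
(V_in − V_low)/LSB = (3.025 − (−3.3)) / 0.000805664 = 7850.667.
So the output code is 7850.
In hexadecimal (0x-prefixed): 0x1EAA.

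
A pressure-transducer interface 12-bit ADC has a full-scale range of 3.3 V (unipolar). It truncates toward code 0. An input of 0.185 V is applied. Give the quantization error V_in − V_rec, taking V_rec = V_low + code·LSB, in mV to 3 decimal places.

0.503 mV

Step size: 3.3 V ÷ 2^12 = 0.806 mV.
(0.185 − 0)/0.000805664 = 229.6242; ⌊·⌋ gives code 229.
V_rec = 0 + 229·0.000805664 = 0.18449707 V.
V_in − V_rec = 0.00050293 V = 0.503 mV.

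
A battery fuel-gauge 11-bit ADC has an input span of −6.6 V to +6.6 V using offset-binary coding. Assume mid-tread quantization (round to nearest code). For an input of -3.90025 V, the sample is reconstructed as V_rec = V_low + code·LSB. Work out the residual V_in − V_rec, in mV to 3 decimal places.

-0.836 mV

One LSB is 13.2 V / 2048 = 6.445 mV.
(-3.90025 − (−6.6))/0.00644531 = 418.8703; round gives code 419.
Reconstructed: -3.8994141 V.
Error = -3.90025 − (−3.8994141) = -0.000835937 V = -0.836 mV.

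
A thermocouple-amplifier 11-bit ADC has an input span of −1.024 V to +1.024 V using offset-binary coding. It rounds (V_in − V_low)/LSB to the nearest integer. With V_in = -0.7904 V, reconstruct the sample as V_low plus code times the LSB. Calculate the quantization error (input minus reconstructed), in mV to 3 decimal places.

-0.400 mV

LSB = 2.048/2^11 = 1.000 mV.
(V_in − V_low)/LSB = (-0.7904 − (−1.024))/0.001 = 233.6000 → code 234 (round).
Reconstructed: -0.79 V.
V_in − V_rec = -0.0004 V = -0.400 mV.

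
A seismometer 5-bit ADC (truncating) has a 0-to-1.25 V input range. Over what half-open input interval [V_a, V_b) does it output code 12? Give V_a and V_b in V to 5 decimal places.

LSB = 1.25/2^5 = 39.062 mV.
V_a = V_low + 12·LSB = 0.46875 V; V_b = V_low + 13·LSB = 0.507812 V.

[0.46875 V, 0.50781 V)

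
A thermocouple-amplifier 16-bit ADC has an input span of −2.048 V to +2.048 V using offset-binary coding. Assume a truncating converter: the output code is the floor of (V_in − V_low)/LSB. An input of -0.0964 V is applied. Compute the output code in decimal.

Full-scale span = 4.096 V; LSB = 4.096/2^16 = 62.50 µV.
(V_in − V_low)/LSB = (-0.0964 − (−2.048)) / 6.25e-05 = 31225.600.
So the output code is 31225.

code 31225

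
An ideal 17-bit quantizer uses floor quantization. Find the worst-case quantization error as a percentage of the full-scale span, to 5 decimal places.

Truncating → worst-case error = 1 LSB = V_FS/2^17, so 100/131072 = 0.000762939 % of full scale.

0.00076 %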